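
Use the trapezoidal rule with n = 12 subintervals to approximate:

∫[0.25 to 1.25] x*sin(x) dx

f(x) = x*sin(x)
a = 0.25, b = 1.25, n = 12
h = (b - a)/n = 0.083333

Trapezoidal rule: (h/2)[f(x₀) + 2f(x₁) + 2f(x₂) + ... + f(xₙ)]

x_0 = 0.2500, f(x_0) = 0.061851, coefficient = 1
x_1 = 0.3333, f(x_1) = 0.109065, coefficient = 2
x_2 = 0.4167, f(x_2) = 0.168631, coefficient = 2
x_3 = 0.5000, f(x_3) = 0.239713, coefficient = 2
x_4 = 0.5833, f(x_4) = 0.321305, coefficient = 2
x_5 = 0.6667, f(x_5) = 0.412247, coefficient = 2
x_6 = 0.7500, f(x_6) = 0.511229, coefficient = 2
x_7 = 0.8333, f(x_7) = 0.616814, coefficient = 2
x_8 = 0.9167, f(x_8) = 0.727446, coefficient = 2
x_9 = 1.0000, f(x_9) = 0.841471, coefficient = 2
x_10 = 1.0833, f(x_10) = 0.957151, coefficient = 2
x_11 = 1.1667, f(x_11) = 1.072686, coefficient = 2
x_12 = 1.2500, f(x_12) = 1.186231, coefficient = 1

I ≈ (0.083333/2) × 13.203597 = 0.550150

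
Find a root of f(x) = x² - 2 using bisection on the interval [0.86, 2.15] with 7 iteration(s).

f(x) = x² - 2
Initial interval: [0.86, 2.15]

Iteration 1:
  c_1 = (0.860000 + 2.150000)/2 = 1.505000
  f(c_1) = f(1.505000) = 0.265025
  f(a) × f(c) < 0, new interval: [0.860000, 1.505000]
Iteration 2:
  c_2 = (0.860000 + 1.505000)/2 = 1.182500
  f(c_2) = f(1.182500) = -0.601694
  f(a) × f(c) ≥ 0, new interval: [1.182500, 1.505000]
Iteration 3:
  c_3 = (1.182500 + 1.505000)/2 = 1.343750
  f(c_3) = f(1.343750) = -0.194336
  f(a) × f(c) ≥ 0, new interval: [1.343750, 1.505000]
Iteration 4:
  c_4 = (1.343750 + 1.505000)/2 = 1.424375
  f(c_4) = f(1.424375) = 0.028844
  f(a) × f(c) < 0, new interval: [1.343750, 1.424375]
Iteration 5:
  c_5 = (1.343750 + 1.424375)/2 = 1.384062
  f(c_5) = f(1.384062) = -0.084371
  f(a) × f(c) ≥ 0, new interval: [1.384062, 1.424375]
Iteration 6:
  c_6 = (1.384062 + 1.424375)/2 = 1.404219
  f(c_6) = f(1.404219) = -0.028170
  f(a) × f(c) ≥ 0, new interval: [1.404219, 1.424375]
Iteration 7:
  c_7 = (1.404219 + 1.424375)/2 = 1.414297
  f(c_7) = f(1.414297) = 0.000236
  f(a) × f(c) < 0, new interval: [1.404219, 1.414297]

After 7 iteration(s), the approximation is c_7 = 1.414297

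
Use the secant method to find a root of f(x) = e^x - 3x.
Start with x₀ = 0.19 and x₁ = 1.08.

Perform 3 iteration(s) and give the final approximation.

f(x) = e^x - 3x
x₀ = 0.19, x₁ = 1.08

Secant formula: x_{n+1} = x_n - f(x_n)(x_n - x_{n-1})/(f(x_n) - f(x_{n-1}))

Iteration 1:
  f(0.190000) = 0.639250
  f(1.080000) = -0.295320
  x_2 = 1.080000 - (-0.295320)×(1.080000 - 0.190000)/(-0.295320 - 0.639250)
       = 0.798764
Iteration 2:
  f(1.080000) = -0.295320
  f(0.798764) = -0.173500
  x_3 = 0.798764 - (-0.173500)×(0.798764 - 1.080000)/(-0.173500 - (-0.295320))
       = 0.398220
Iteration 3:
  f(0.798764) = -0.173500
  f(0.398220) = 0.294511
  x_4 = 0.398220 - 0.294511×(0.398220 - 0.798764)/(0.294511 - (-0.173500))
       = 0.650275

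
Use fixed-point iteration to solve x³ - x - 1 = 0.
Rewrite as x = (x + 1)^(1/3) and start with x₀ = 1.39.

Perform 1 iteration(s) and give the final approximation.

Equation: x³ - x - 1 = 0
Fixed-point form: x = (x + 1)^(1/3)
x₀ = 1.39

x_1 = g(1.390000) = 1.337004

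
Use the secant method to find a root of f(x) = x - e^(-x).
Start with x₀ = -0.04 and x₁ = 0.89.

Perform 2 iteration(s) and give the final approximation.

f(x) = x - e^(-x)
x₀ = -0.04, x₁ = 0.89

Secant formula: x_{n+1} = x_n - f(x_n)(x_n - x_{n-1})/(f(x_n) - f(x_{n-1}))

Iteration 1:
  f(-0.040000) = -1.080811
  f(0.890000) = 0.479344
  x_2 = 0.890000 - 0.479344×(0.890000 - (-0.040000))/(0.479344 - (-1.080811))
       = 0.604265
Iteration 2:
  f(0.890000) = 0.479344
  f(0.604265) = 0.057790
  x_3 = 0.604265 - 0.057790×(0.604265 - 0.890000)/(0.057790 - 0.479344)
       = 0.565095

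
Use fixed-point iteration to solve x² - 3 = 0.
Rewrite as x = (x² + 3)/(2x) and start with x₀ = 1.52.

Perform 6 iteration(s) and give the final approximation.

Equation: x² - 3 = 0
Fixed-point form: x = (x² + 3)/(2x)
x₀ = 1.52

x_1 = g(1.520000) = 1.746842
x_2 = g(1.746842) = 1.732113
x_3 = g(1.732113) = 1.732051
x_4 = g(1.732051) = 1.732051
x_5 = g(1.732051) = 1.732051
x_6 = g(1.732051) = 1.732051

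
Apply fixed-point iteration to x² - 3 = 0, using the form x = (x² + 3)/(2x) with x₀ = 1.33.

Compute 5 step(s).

Equation: x² - 3 = 0
Fixed-point form: x = (x² + 3)/(2x)
x₀ = 1.33

x_1 = g(1.330000) = 1.792820
x_2 = g(1.792820) = 1.733081
x_3 = g(1.733081) = 1.732051
x_4 = g(1.732051) = 1.732051
x_5 = g(1.732051) = 1.732051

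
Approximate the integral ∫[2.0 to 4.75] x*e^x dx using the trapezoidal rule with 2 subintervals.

f(x) = x*e^x
a = 2.0, b = 4.75, n = 2
h = (b - a)/n = 1.375000

Trapezoidal rule: (h/2)[f(x₀) + 2f(x₁) + 2f(x₂) + ... + f(xₙ)]

x_0 = 2.0000, f(x_0) = 14.778112, coefficient = 1
x_1 = 3.3750, f(x_1) = 98.631958, coefficient = 2
x_2 = 4.7500, f(x_2) = 549.025352, coefficient = 1

I ≈ (1.375000/2) × 761.067379 = 523.233823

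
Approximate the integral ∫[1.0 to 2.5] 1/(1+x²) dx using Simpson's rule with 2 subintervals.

f(x) = 1/(1+x²)
a = 1.0, b = 2.5, n = 2
h = (b - a)/n = 0.750000

Simpson's rule: (h/3)[f(x₀) + 4f(x₁) + 2f(x₂) + ... + f(xₙ)]

x_0 = 1.0000, f(x_0) = 0.500000, coefficient = 1
x_1 = 1.7500, f(x_1) = 0.246154, coefficient = 4
x_2 = 2.5000, f(x_2) = 0.137931, coefficient = 1

I ≈ (0.750000/3) × 1.622546 = 0.405637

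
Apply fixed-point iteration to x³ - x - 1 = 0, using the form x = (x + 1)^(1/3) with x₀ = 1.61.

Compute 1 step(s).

Equation: x³ - x - 1 = 0
Fixed-point form: x = (x + 1)^(1/3)
x₀ = 1.61

x_1 = g(1.610000) = 1.376830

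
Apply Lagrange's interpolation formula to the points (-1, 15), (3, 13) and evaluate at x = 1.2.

Lagrange interpolation formula:
P(x) = Σ yᵢ × Lᵢ(x)
where Lᵢ(x) = Π_{j≠i} (x - xⱼ)/(xᵢ - xⱼ)

L_0(1.2) = (1.2 - 3)/(-1 - 3) = 0.450000
L_1(1.2) = (1.2 - (-1))/(3 - (-1)) = 0.550000

P(1.2) = 15×L_0(1.2) + 13×L_1(1.2)
P(1.2) = 13.900000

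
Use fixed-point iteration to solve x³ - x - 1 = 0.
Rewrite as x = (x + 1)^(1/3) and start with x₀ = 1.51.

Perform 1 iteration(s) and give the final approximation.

Equation: x³ - x - 1 = 0
Fixed-point form: x = (x + 1)^(1/3)
x₀ = 1.51

x_1 = g(1.510000) = 1.359016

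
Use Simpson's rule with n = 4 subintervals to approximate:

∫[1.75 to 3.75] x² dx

f(x) = x²
a = 1.75, b = 3.75, n = 4
h = (b - a)/n = 0.500000

Simpson's rule: (h/3)[f(x₀) + 4f(x₁) + 2f(x₂) + ... + f(xₙ)]

x_0 = 1.7500, f(x_0) = 3.062500, coefficient = 1
x_1 = 2.2500, f(x_1) = 5.062500, coefficient = 4
x_2 = 2.7500, f(x_2) = 7.562500, coefficient = 2
x_3 = 3.2500, f(x_3) = 10.562500, coefficient = 4
x_4 = 3.7500, f(x_4) = 14.062500, coefficient = 1

I ≈ (0.500000/3) × 94.750000 = 15.791667
Exact value: 15.791667
Error: 0.000000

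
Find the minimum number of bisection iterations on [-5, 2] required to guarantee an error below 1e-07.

We need (b-a)/2^n ≤ 1e-07
(2 - (-5))/2^n ≤ 1e-07
7/2^n ≤ 1e-07
2^n ≥ 70000000
n ≥ log₂(70000000) = 26.06
n ≥ 27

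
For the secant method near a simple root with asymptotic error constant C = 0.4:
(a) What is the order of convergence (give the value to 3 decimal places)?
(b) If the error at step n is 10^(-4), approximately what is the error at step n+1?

(a) Secant method has superlinear convergence with order φ = (1+√5)/2 ≈ 1.618.
    This means |e_{n+1}| ≈ C|e_n|^1.618.

(b) With |e_n| = 10^(-4) and C = 0.4:
    |e_{n+1}| ≈ 0.4 × (10^(-4))^1.618 = 0.4 × 10^(-6.47)

(a) ≈ 1.618 (golden ratio); (b) |e_{n+1}| ≈ 1.349e-07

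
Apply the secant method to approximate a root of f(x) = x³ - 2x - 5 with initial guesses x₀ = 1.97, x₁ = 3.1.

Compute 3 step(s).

f(x) = x³ - 2x - 5
x₀ = 1.97, x₁ = 3.1

Secant formula: x_{n+1} = x_n - f(x_n)(x_n - x_{n-1})/(f(x_n) - f(x_{n-1}))

Iteration 1:
  f(1.970000) = -1.294627
  f(3.100000) = 18.591000
  x_2 = 3.100000 - 18.591000×(3.100000 - 1.970000)/(18.591000 - (-1.294627))
       = 2.043567
Iteration 2:
  f(3.100000) = 18.591000
  f(2.043567) = -0.552857
  x_3 = 2.043567 - (-0.552857)×(2.043567 - 3.100000)/(-0.552857 - 18.591000)
       = 2.074076
Iteration 3:
  f(2.043567) = -0.552857
  f(2.074076) = -0.225910
  x_4 = 2.074076 - (-0.225910)×(2.074076 - 2.043567)/(-0.225910 - (-0.552857))
       = 2.095157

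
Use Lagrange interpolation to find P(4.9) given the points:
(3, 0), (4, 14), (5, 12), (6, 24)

Lagrange interpolation formula:
P(x) = Σ yᵢ × Lᵢ(x)
where Lᵢ(x) = Π_{j≠i} (x - xⱼ)/(xᵢ - xⱼ)

L_0(4.9) = (4.9 - 4)/(3 - 4) × (4.9 - 5)/(3 - 5) × (4.9 - 6)/(3 - 6) = -0.016500
L_1(4.9) = (4.9 - 3)/(4 - 3) × (4.9 - 5)/(4 - 5) × (4.9 - 6)/(4 - 6) = 0.104500
L_2(4.9) = (4.9 - 3)/(5 - 3) × (4.9 - 4)/(5 - 4) × (4.9 - 6)/(5 - 6) = 0.940500
L_3(4.9) = (4.9 - 3)/(6 - 3) × (4.9 - 4)/(6 - 4) × (4.9 - 5)/(6 - 5) = -0.028500

P(4.9) = 0×L_0(4.9) + 14×L_1(4.9) + 12×L_2(4.9) + 24×L_3(4.9)
P(4.9) = 12.065000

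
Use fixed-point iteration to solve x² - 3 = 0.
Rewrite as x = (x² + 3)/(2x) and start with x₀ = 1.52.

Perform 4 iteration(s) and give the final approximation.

Equation: x² - 3 = 0
Fixed-point form: x = (x² + 3)/(2x)
x₀ = 1.52

x_1 = g(1.520000) = 1.746842
x_2 = g(1.746842) = 1.732113
x_3 = g(1.732113) = 1.732051
x_4 = g(1.732051) = 1.732051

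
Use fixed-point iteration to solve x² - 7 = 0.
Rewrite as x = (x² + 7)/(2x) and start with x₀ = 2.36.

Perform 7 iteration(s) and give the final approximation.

Equation: x² - 7 = 0
Fixed-point form: x = (x² + 7)/(2x)
x₀ = 2.36

x_1 = g(2.360000) = 2.663051
x_2 = g(2.663051) = 2.645808
x_3 = g(2.645808) = 2.645751
x_4 = g(2.645751) = 2.645751
x_5 = g(2.645751) = 2.645751
x_6 = g(2.645751) = 2.645751
x_7 = g(2.645751) = 2.645751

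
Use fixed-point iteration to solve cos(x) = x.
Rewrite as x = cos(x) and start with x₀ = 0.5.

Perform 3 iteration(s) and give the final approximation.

Equation: cos(x) = x
Fixed-point form: x = cos(x)
x₀ = 0.5

x_1 = g(0.500000) = 0.877583
x_2 = g(0.877583) = 0.639012
x_3 = g(0.639012) = 0.802685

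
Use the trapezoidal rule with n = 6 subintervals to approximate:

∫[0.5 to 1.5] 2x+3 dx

f(x) = 2x+3
a = 0.5, b = 1.5, n = 6
h = (b - a)/n = 0.166667

Trapezoidal rule: (h/2)[f(x₀) + 2f(x₁) + 2f(x₂) + ... + f(xₙ)]

x_0 = 0.5000, f(x_0) = 4.000000, coefficient = 1
x_1 = 0.6667, f(x_1) = 4.333333, coefficient = 2
x_2 = 0.8333, f(x_2) = 4.666667, coefficient = 2
x_3 = 1.0000, f(x_3) = 5.000000, coefficient = 2
x_4 = 1.1667, f(x_4) = 5.333333, coefficient = 2
x_5 = 1.3333, f(x_5) = 5.666667, coefficient = 2
x_6 = 1.5000, f(x_6) = 6.000000, coefficient = 1

I ≈ (0.166667/2) × 60.000000 = 5.000000
Exact value: 5.000000
Error: 0.000000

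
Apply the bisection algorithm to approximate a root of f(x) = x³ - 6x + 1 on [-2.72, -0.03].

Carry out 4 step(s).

f(x) = x³ - 6x + 1
Initial interval: [-2.72, -0.03]

Iteration 1:
  c_1 = (-2.720000 + (-0.030000))/2 = -1.375000
  f(c_1) = f(-1.375000) = 6.650391
  f(a) × f(c) < 0, new interval: [-2.720000, -1.375000]
Iteration 2:
  c_2 = (-2.720000 + (-1.375000))/2 = -2.047500
  f(c_2) = f(-2.047500) = 4.701355
  f(a) × f(c) < 0, new interval: [-2.720000, -2.047500]
Iteration 3:
  c_3 = (-2.720000 + (-2.047500))/2 = -2.383750
  f(c_3) = f(-2.383750) = 1.757403
  f(a) × f(c) < 0, new interval: [-2.720000, -2.383750]
Iteration 4:
  c_4 = (-2.720000 + (-2.383750))/2 = -2.551875
  f(c_4) = f(-2.551875) = -0.306728
  f(a) × f(c) ≥ 0, new interval: [-2.551875, -2.383750]

After 4 iteration(s), the approximation is c_4 = -2.551875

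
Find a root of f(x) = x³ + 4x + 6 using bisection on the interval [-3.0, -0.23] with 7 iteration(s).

f(x) = x³ + 4x + 6
Initial interval: [-3.0, -0.23]

Iteration 1:
  c_1 = (-3.000000 + (-0.230000))/2 = -1.615000
  f(c_1) = f(-1.615000) = -4.672283
  f(a) × f(c) ≥ 0, new interval: [-1.615000, -0.230000]
Iteration 2:
  c_2 = (-1.615000 + (-0.230000))/2 = -0.922500
  f(c_2) = f(-0.922500) = 1.524947
  f(a) × f(c) < 0, new interval: [-1.615000, -0.922500]
Iteration 3:
  c_3 = (-1.615000 + (-0.922500))/2 = -1.268750
  f(c_3) = f(-1.268750) = -1.117341
  f(a) × f(c) ≥ 0, new interval: [-1.268750, -0.922500]
Iteration 4:
  c_4 = (-1.268750 + (-0.922500))/2 = -1.095625
  f(c_4) = f(-1.095625) = 0.302318
  f(a) × f(c) < 0, new interval: [-1.268750, -1.095625]
Iteration 5:
  c_5 = (-1.268750 + (-1.095625))/2 = -1.182187
  f(c_5) = f(-1.182187) = -0.380937
  f(a) × f(c) ≥ 0, new interval: [-1.182187, -1.095625]
Iteration 6:
  c_6 = (-1.182187 + (-1.095625))/2 = -1.138906
  f(c_6) = f(-1.138906) = -0.032909
  f(a) × f(c) ≥ 0, new interval: [-1.138906, -1.095625]
Iteration 7:
  c_7 = (-1.138906 + (-1.095625))/2 = -1.117266
  f(c_7) = f(-1.117266) = 0.136274
  f(a) × f(c) < 0, new interval: [-1.138906, -1.117266]

After 7 iteration(s), the approximation is c_7 = -1.117266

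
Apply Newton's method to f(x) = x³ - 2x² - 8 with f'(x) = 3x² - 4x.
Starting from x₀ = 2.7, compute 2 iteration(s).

f(x) = x³ - 2x² - 8
f'(x) = 3x² - 4x
x₀ = 2.7

Newton-Raphson formula: x_{n+1} = x_n - f(x_n)/f'(x_n)

Iteration 1:
  f(2.700000) = -2.897000
  f'(2.700000) = 11.070000
  x_1 = 2.700000 - (-2.897000)/11.070000 = 2.961698
Iteration 2:
  f(2.961698) = 0.435687
  f'(2.961698) = 14.468177
  x_2 = 2.961698 - 0.435687/14.468177 = 2.931585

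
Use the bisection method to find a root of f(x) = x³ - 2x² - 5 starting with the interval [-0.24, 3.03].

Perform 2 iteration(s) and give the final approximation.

f(x) = x³ - 2x² - 5
Initial interval: [-0.24, 3.03]

Iteration 1:
  c_1 = (-0.240000 + 3.030000)/2 = 1.395000
  f(c_1) = f(1.395000) = -6.177345
  f(a) × f(c) ≥ 0, new interval: [1.395000, 3.030000]
Iteration 2:
  c_2 = (1.395000 + 3.030000)/2 = 2.212500
  f(c_2) = f(2.212500) = -3.959779
  f(a) × f(c) ≥ 0, new interval: [2.212500, 3.030000]

After 2 iteration(s), the approximation is c_2 = 2.212500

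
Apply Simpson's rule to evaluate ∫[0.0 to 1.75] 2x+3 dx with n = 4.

f(x) = 2x+3
a = 0.0, b = 1.75, n = 4
h = (b - a)/n = 0.437500

Simpson's rule: (h/3)[f(x₀) + 4f(x₁) + 2f(x₂) + ... + f(xₙ)]

x_0 = 0.0000, f(x_0) = 3.000000, coefficient = 1
x_1 = 0.4375, f(x_1) = 3.875000, coefficient = 4
x_2 = 0.8750, f(x_2) = 4.750000, coefficient = 2
x_3 = 1.3125, f(x_3) = 5.625000, coefficient = 4
x_4 = 1.7500, f(x_4) = 6.500000, coefficient = 1

I ≈ (0.437500/3) × 57.000000 = 8.312500
Exact value: 8.312500
Error: 0.000000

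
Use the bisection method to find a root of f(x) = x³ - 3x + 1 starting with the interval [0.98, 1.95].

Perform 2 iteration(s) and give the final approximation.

f(x) = x³ - 3x + 1
Initial interval: [0.98, 1.95]

Iteration 1:
  c_1 = (0.980000 + 1.950000)/2 = 1.465000
  f(c_1) = f(1.465000) = -0.250780
  f(a) × f(c) ≥ 0, new interval: [1.465000, 1.950000]
Iteration 2:
  c_2 = (1.465000 + 1.950000)/2 = 1.707500
  f(c_2) = f(1.707500) = 0.855812
  f(a) × f(c) < 0, new interval: [1.465000, 1.707500]

After 2 iteration(s), the approximation is c_2 = 1.707500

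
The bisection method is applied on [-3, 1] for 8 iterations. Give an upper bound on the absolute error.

Bisection error bound: |error| ≤ (b-a)/2^n
|error| ≤ (1 - (-3))/2^8 = 4/2^8
|error| ≤ 0.0156250000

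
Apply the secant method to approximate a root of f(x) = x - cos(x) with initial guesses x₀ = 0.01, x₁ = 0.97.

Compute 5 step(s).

f(x) = x - cos(x)
x₀ = 0.01, x₁ = 0.97

Secant formula: x_{n+1} = x_n - f(x_n)(x_n - x_{n-1})/(f(x_n) - f(x_{n-1}))

Iteration 1:
  f(0.010000) = -0.989950
  f(0.970000) = 0.404700
  x_2 = 0.970000 - 0.404700×(0.970000 - 0.010000)/(0.404700 - (-0.989950))
       = 0.691427
Iteration 2:
  f(0.970000) = 0.404700
  f(0.691427) = -0.078910
  x_3 = 0.691427 - (-0.078910)×(0.691427 - 0.970000)/(-0.078910 - 0.404700)
       = 0.736881
Iteration 3:
  f(0.691427) = -0.078910
  f(0.736881) = -0.003687
  x_4 = 0.736881 - (-0.003687)×(0.736881 - 0.691427)/(-0.003687 - (-0.078910))
       = 0.739109
Iteration 4:
  f(0.736881) = -0.003687
  f(0.739109) = 0.000040
  x_5 = 0.739109 - 0.000040×(0.739109 - 0.736881)/(0.000040 - (-0.003687))
       = 0.739085
Iteration 5:
  f(0.739109) = 0.000040
  f(0.739085) = 0.000000
  x_6 = 0.739085 - 0.000000×(0.739085 - 0.739109)/(0.000000 - 0.000040)
       = 0.739085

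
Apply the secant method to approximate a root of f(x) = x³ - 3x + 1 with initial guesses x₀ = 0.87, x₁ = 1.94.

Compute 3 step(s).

f(x) = x³ - 3x + 1
x₀ = 0.87, x₁ = 1.94

Secant formula: x_{n+1} = x_n - f(x_n)(x_n - x_{n-1})/(f(x_n) - f(x_{n-1}))

Iteration 1:
  f(0.870000) = -0.951497
  f(1.940000) = 2.481384
  x_2 = 1.940000 - 2.481384×(1.940000 - 0.870000)/(2.481384 - (-0.951497))
       = 1.166574
Iteration 2:
  f(1.940000) = 2.481384
  f(1.166574) = -0.912138
  x_3 = 1.166574 - (-0.912138)×(1.166574 - 1.940000)/(-0.912138 - 2.481384)
       = 1.374461
Iteration 3:
  f(1.166574) = -0.912138
  f(1.374461) = -0.526829
  x_4 = 1.374461 - (-0.526829)×(1.374461 - 1.166574)/(-0.526829 - (-0.912138))
       = 1.658704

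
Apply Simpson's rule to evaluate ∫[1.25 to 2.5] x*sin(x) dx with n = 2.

f(x) = x*sin(x)
a = 1.25, b = 2.5, n = 2
h = (b - a)/n = 0.625000

Simpson's rule: (h/3)[f(x₀) + 4f(x₁) + 2f(x₂) + ... + f(xₙ)]

x_0 = 1.2500, f(x_0) = 1.186231, coefficient = 1
x_1 = 1.8750, f(x_1) = 1.788911, coefficient = 4
x_2 = 2.5000, f(x_2) = 1.496180, coefficient = 1

I ≈ (0.625000/3) × 9.838054 = 2.049595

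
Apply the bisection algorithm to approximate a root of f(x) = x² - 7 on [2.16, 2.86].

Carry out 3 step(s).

f(x) = x² - 7
Initial interval: [2.16, 2.86]

Iteration 1:
  c_1 = (2.160000 + 2.860000)/2 = 2.510000
  f(c_1) = f(2.510000) = -0.699900
  f(a) × f(c) ≥ 0, new interval: [2.510000, 2.860000]
Iteration 2:
  c_2 = (2.510000 + 2.860000)/2 = 2.685000
  f(c_2) = f(2.685000) = 0.209225
  f(a) × f(c) < 0, new interval: [2.510000, 2.685000]
Iteration 3:
  c_3 = (2.510000 + 2.685000)/2 = 2.597500
  f(c_3) = f(2.597500) = -0.252994
  f(a) × f(c) ≥ 0, new interval: [2.597500, 2.685000]

After 3 iteration(s), the approximation is c_3 = 2.597500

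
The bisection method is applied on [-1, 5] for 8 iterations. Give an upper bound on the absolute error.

Bisection error bound: |error| ≤ (b-a)/2^n
|error| ≤ (5 - (-1))/2^8 = 6/2^8
|error| ≤ 0.0234375000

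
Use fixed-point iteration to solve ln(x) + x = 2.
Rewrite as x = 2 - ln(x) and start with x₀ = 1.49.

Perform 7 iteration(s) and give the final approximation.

Equation: ln(x) + x = 2
Fixed-point form: x = 2 - ln(x)
x₀ = 1.49

x_1 = g(1.490000) = 1.601224
x_2 = g(1.601224) = 1.529232
x_3 = g(1.529232) = 1.575235
x_4 = g(1.575235) = 1.545596
x_5 = g(1.545596) = 1.564591
x_6 = g(1.564591) = 1.552376
x_7 = g(1.552376) = 1.560213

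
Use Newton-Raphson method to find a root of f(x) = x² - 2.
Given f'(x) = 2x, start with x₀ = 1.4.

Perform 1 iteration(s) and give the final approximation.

f(x) = x² - 2
f'(x) = 2x
x₀ = 1.4

Newton-Raphson formula: x_{n+1} = x_n - f(x_n)/f'(x_n)

Iteration 1:
  f(1.400000) = -0.040000
  f'(1.400000) = 2.800000
  x_1 = 1.400000 - (-0.040000)/2.800000 = 1.414286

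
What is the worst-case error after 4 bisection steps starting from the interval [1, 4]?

Bisection error bound: |error| ≤ (b-a)/2^n
|error| ≤ (4 - 1)/2^4 = 3/2^4
|error| ≤ 0.1875000000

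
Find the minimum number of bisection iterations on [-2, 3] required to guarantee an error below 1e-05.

We need (b-a)/2^n ≤ 1e-05
(3 - (-2))/2^n ≤ 1e-05
5/2^n ≤ 1e-05
2^n ≥ 500000
n ≥ log₂(500000) = 18.93
n ≥ 19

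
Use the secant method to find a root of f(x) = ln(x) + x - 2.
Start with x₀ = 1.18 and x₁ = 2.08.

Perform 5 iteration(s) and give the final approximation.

f(x) = ln(x) + x - 2
x₀ = 1.18, x₁ = 2.08

Secant formula: x_{n+1} = x_n - f(x_n)(x_n - x_{n-1})/(f(x_n) - f(x_{n-1}))

Iteration 1:
  f(1.180000) = -0.654486
  f(2.080000) = 0.812368
  x_2 = 2.080000 - 0.812368×(2.080000 - 1.180000)/(0.812368 - (-0.654486))
       = 1.581565
Iteration 2:
  f(2.080000) = 0.812368
  f(1.581565) = 0.039980
  x_3 = 1.581565 - 0.039980×(1.581565 - 2.080000)/(0.039980 - 0.812368)
       = 1.555765
Iteration 3:
  f(1.581565) = 0.039980
  f(1.555765) = -0.002267
  x_4 = 1.555765 - (-0.002267)×(1.555765 - 1.581565)/(-0.002267 - 0.039980)
       = 1.557150
Iteration 4:
  f(1.555765) = -0.002267
  f(1.557150) = 0.000007
  x_5 = 1.557150 - 0.000007×(1.557150 - 1.555765)/(0.000007 - (-0.002267))
       = 1.557146
Iteration 5:
  f(1.557150) = 0.000007
  f(1.557146) = 0.000000
  x_6 = 1.557146 - 0.000000×(1.557146 - 1.557150)/(0.000000 - 0.000007)
       = 1.557146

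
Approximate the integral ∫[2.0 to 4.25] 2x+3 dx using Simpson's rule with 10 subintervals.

f(x) = 2x+3
a = 2.0, b = 4.25, n = 10
h = (b - a)/n = 0.225000

Simpson's rule: (h/3)[f(x₀) + 4f(x₁) + 2f(x₂) + ... + f(xₙ)]

x_0 = 2.0000, f(x_0) = 7.000000, coefficient = 1
x_1 = 2.2250, f(x_1) = 7.450000, coefficient = 4
x_2 = 2.4500, f(x_2) = 7.900000, coefficient = 2
x_3 = 2.6750, f(x_3) = 8.350000, coefficient = 4
x_4 = 2.9000, f(x_4) = 8.800000, coefficient = 2
x_5 = 3.1250, f(x_5) = 9.250000, coefficient = 4
x_6 = 3.3500, f(x_6) = 9.700000, coefficient = 2
x_7 = 3.5750, f(x_7) = 10.150000, coefficient = 4
x_8 = 3.8000, f(x_8) = 10.600000, coefficient = 2
x_9 = 4.0250, f(x_9) = 11.050000, coefficient = 4
x_10 = 4.2500, f(x_10) = 11.500000, coefficient = 1

I ≈ (0.225000/3) × 277.500000 = 20.812500
Exact value: 20.812500
Error: 0.000000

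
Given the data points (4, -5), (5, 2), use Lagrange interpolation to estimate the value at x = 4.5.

Lagrange interpolation formula:
P(x) = Σ yᵢ × Lᵢ(x)
where Lᵢ(x) = Π_{j≠i} (x - xⱼ)/(xᵢ - xⱼ)

L_0(4.5) = (4.5 - 5)/(4 - 5) = 0.500000
L_1(4.5) = (4.5 - 4)/(5 - 4) = 0.500000

P(4.5) = (-5)×L_0(4.5) + 2×L_1(4.5)
P(4.5) = -1.500000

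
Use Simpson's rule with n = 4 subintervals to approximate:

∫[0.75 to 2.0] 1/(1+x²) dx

f(x) = 1/(1+x²)
a = 0.75, b = 2.0, n = 4
h = (b - a)/n = 0.312500

Simpson's rule: (h/3)[f(x₀) + 4f(x₁) + 2f(x₂) + ... + f(xₙ)]

x_0 = 0.7500, f(x_0) = 0.640000, coefficient = 1
x_1 = 1.0625, f(x_1) = 0.469725, coefficient = 4
x_2 = 1.3750, f(x_2) = 0.345946, coefficient = 2
x_3 = 1.6875, f(x_3) = 0.259898, coefficient = 4
x_4 = 2.0000, f(x_4) = 0.200000, coefficient = 1

I ≈ (0.312500/3) × 4.450385 = 0.463582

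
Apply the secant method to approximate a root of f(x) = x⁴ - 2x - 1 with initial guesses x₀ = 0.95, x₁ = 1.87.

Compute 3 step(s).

f(x) = x⁴ - 2x - 1
x₀ = 0.95, x₁ = 1.87

Secant formula: x_{n+1} = x_n - f(x_n)(x_n - x_{n-1})/(f(x_n) - f(x_{n-1}))

Iteration 1:
  f(0.950000) = -2.085494
  f(1.870000) = 7.488310
  x_2 = 1.870000 - 7.488310×(1.870000 - 0.950000)/(7.488310 - (-2.085494))
       = 1.150407
Iteration 2:
  f(1.870000) = 7.488310
  f(1.150407) = -1.549332
  x_3 = 1.150407 - (-1.549332)×(1.150407 - 1.870000)/(-1.549332 - 7.488310)
       = 1.273767
Iteration 3:
  f(1.150407) = -1.549332
  f(1.273767) = -0.915083
  x_4 = 1.273767 - (-0.915083)×(1.273767 - 1.150407)/(-0.915083 - (-1.549332))
       = 1.451750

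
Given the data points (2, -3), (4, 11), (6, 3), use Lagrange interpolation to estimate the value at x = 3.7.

Lagrange interpolation formula:
P(x) = Σ yᵢ × Lᵢ(x)
where Lᵢ(x) = Π_{j≠i} (x - xⱼ)/(xᵢ - xⱼ)

L_0(3.7) = (3.7 - 4)/(2 - 4) × (3.7 - 6)/(2 - 6) = 0.086250
L_1(3.7) = (3.7 - 2)/(4 - 2) × (3.7 - 6)/(4 - 6) = 0.977500
L_2(3.7) = (3.7 - 2)/(6 - 2) × (3.7 - 4)/(6 - 4) = -0.063750

P(3.7) = (-3)×L_0(3.7) + 11×L_1(3.7) + 3×L_2(3.7)
P(3.7) = 10.302500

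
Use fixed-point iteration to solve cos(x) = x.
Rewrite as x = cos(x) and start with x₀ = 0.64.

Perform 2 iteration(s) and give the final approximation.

Equation: cos(x) = x
Fixed-point form: x = cos(x)
x₀ = 0.64

x_1 = g(0.640000) = 0.802096
x_2 = g(0.802096) = 0.695202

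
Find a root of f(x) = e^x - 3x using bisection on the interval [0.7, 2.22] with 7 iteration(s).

f(x) = e^x - 3x
Initial interval: [0.7, 2.22]

Iteration 1:
  c_1 = (0.700000 + 2.220000)/2 = 1.460000
  f(c_1) = f(1.460000) = -0.074040
  f(a) × f(c) ≥ 0, new interval: [1.460000, 2.220000]
Iteration 2:
  c_2 = (1.460000 + 2.220000)/2 = 1.840000
  f(c_2) = f(1.840000) = 0.776538
  f(a) × f(c) < 0, new interval: [1.460000, 1.840000]
Iteration 3:
  c_3 = (1.460000 + 1.840000)/2 = 1.650000
  f(c_3) = f(1.650000) = 0.256980
  f(a) × f(c) < 0, new interval: [1.460000, 1.650000]
Iteration 4:
  c_4 = (1.460000 + 1.650000)/2 = 1.555000
  f(c_4) = f(1.555000) = 0.070087
  f(a) × f(c) < 0, new interval: [1.460000, 1.555000]
Iteration 5:
  c_5 = (1.460000 + 1.555000)/2 = 1.507500
  f(c_5) = f(1.507500) = -0.007072
  f(a) × f(c) ≥ 0, new interval: [1.507500, 1.555000]
Iteration 6:
  c_6 = (1.507500 + 1.555000)/2 = 1.531250
  f(c_6) = f(1.531250) = 0.030203
  f(a) × f(c) < 0, new interval: [1.507500, 1.531250]
Iteration 7:
  c_7 = (1.507500 + 1.531250)/2 = 1.519375
  f(c_7) = f(1.519375) = 0.011243
  f(a) × f(c) < 0, new interval: [1.507500, 1.519375]

After 7 iteration(s), the approximation is c_7 = 1.519375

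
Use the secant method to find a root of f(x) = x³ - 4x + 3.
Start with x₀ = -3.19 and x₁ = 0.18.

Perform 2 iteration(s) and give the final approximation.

f(x) = x³ - 4x + 3
x₀ = -3.19, x₁ = 0.18

Secant formula: x_{n+1} = x_n - f(x_n)(x_n - x_{n-1})/(f(x_n) - f(x_{n-1}))

Iteration 1:
  f(-3.190000) = -16.701759
  f(0.180000) = 2.285832
  x_2 = 0.180000 - 2.285832×(0.180000 - (-3.190000))/(2.285832 - (-16.701759))
       = -0.225699
Iteration 2:
  f(0.180000) = 2.285832
  f(-0.225699) = 3.891300
  x_3 = -0.225699 - 3.891300×(-0.225699 - 0.180000)/(3.891300 - 2.285832)
       = 0.757626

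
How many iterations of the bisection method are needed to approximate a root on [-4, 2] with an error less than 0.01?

We need (b-a)/2^n ≤ 0.01
(2 - (-4))/2^n ≤ 0.01
6/2^n ≤ 0.01
2^n ≥ 600
n ≥ log₂(600) = 9.23
n ≥ 10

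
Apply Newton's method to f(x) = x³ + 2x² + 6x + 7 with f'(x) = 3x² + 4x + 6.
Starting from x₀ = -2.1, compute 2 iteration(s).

f(x) = x³ + 2x² + 6x + 7
f'(x) = 3x² + 4x + 6
x₀ = -2.1

Newton-Raphson formula: x_{n+1} = x_n - f(x_n)/f'(x_n)

Iteration 1:
  f(-2.100000) = -6.041000
  f'(-2.100000) = 10.830000
  x_1 = -2.100000 - (-6.041000)/10.830000 = -1.542198
Iteration 2:
  f(-1.542198) = -1.164361
  f'(-1.542198) = 6.966330
  x_2 = -1.542198 - (-1.164361)/6.966330 = -1.375056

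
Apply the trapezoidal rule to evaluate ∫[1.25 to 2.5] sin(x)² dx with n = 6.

f(x) = sin(x)²
a = 1.25, b = 2.5, n = 6
h = (b - a)/n = 0.208333

Trapezoidal rule: (h/2)[f(x₀) + 2f(x₁) + 2f(x₂) + ... + f(xₙ)]

x_0 = 1.2500, f(x_0) = 0.900572, coefficient = 1
x_1 = 1.4583, f(x_1) = 0.987405, coefficient = 2
x_2 = 1.6667, f(x_2) = 0.990837, coefficient = 2
x_3 = 1.8750, f(x_3) = 0.910280, coefficient = 2
x_4 = 2.0833, f(x_4) = 0.759518, coefficient = 2
x_5 = 2.2917, f(x_5) = 0.564349, coefficient = 2
x_6 = 2.5000, f(x_6) = 0.358169, coefficient = 1

I ≈ (0.208333/2) × 9.683518 = 1.008700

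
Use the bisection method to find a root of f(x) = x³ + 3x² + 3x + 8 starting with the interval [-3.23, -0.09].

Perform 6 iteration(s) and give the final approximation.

f(x) = x³ + 3x² + 3x + 8
Initial interval: [-3.23, -0.09]

Iteration 1:
  c_1 = (-3.230000 + (-0.090000))/2 = -1.660000
  f(c_1) = f(-1.660000) = 6.712504
  f(a) × f(c) < 0, new interval: [-3.230000, -1.660000]
Iteration 2:
  c_2 = (-3.230000 + (-1.660000))/2 = -2.445000
  f(c_2) = f(-2.445000) = 3.982804
  f(a) × f(c) < 0, new interval: [-3.230000, -2.445000]
Iteration 3:
  c_3 = (-3.230000 + (-2.445000))/2 = -2.837500
  f(c_3) = f(-2.837500) = 0.795854
  f(a) × f(c) < 0, new interval: [-3.230000, -2.837500]
Iteration 4:
  c_4 = (-3.230000 + (-2.837500))/2 = -3.033750
  f(c_4) = f(-3.033750) = -1.411873
  f(a) × f(c) ≥ 0, new interval: [-3.033750, -2.837500]
Iteration 5:
  c_5 = (-3.033750 + (-2.837500))/2 = -2.935625
  f(c_5) = f(-2.935625) = -0.252098
  f(a) × f(c) ≥ 0, new interval: [-2.935625, -2.837500]
Iteration 6:
  c_6 = (-2.935625 + (-2.837500))/2 = -2.886563
  f(c_6) = f(-2.886563) = 0.285501
  f(a) × f(c) < 0, new interval: [-2.935625, -2.886563]

After 6 iteration(s), the approximation is c_6 = -2.886563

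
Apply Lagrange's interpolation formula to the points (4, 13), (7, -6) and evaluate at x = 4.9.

Lagrange interpolation formula:
P(x) = Σ yᵢ × Lᵢ(x)
where Lᵢ(x) = Π_{j≠i} (x - xⱼ)/(xᵢ - xⱼ)

L_0(4.9) = (4.9 - 7)/(4 - 7) = 0.700000
L_1(4.9) = (4.9 - 4)/(7 - 4) = 0.300000

P(4.9) = 13×L_0(4.9) + (-6)×L_1(4.9)
P(4.9) = 7.300000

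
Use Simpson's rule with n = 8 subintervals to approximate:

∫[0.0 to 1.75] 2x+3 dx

f(x) = 2x+3
a = 0.0, b = 1.75, n = 8
h = (b - a)/n = 0.218750

Simpson's rule: (h/3)[f(x₀) + 4f(x₁) + 2f(x₂) + ... + f(xₙ)]

x_0 = 0.0000, f(x_0) = 3.000000, coefficient = 1
x_1 = 0.2188, f(x_1) = 3.437500, coefficient = 4
x_2 = 0.4375, f(x_2) = 3.875000, coefficient = 2
x_3 = 0.6562, f(x_3) = 4.312500, coefficient = 4
x_4 = 0.8750, f(x_4) = 4.750000, coefficient = 2
x_5 = 1.0938, f(x_5) = 5.187500, coefficient = 4
x_6 = 1.3125, f(x_6) = 5.625000, coefficient = 2
x_7 = 1.5312, f(x_7) = 6.062500, coefficient = 4
x_8 = 1.7500, f(x_8) = 6.500000, coefficient = 1

I ≈ (0.218750/3) × 114.000000 = 8.312500
Exact value: 8.312500
Error: 0.000000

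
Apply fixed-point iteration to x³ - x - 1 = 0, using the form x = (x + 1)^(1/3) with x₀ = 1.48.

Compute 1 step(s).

Equation: x³ - x - 1 = 0
Fixed-point form: x = (x + 1)^(1/3)
x₀ = 1.48

x_1 = g(1.480000) = 1.353580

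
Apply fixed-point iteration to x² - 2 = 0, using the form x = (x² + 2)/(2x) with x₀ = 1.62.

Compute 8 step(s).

Equation: x² - 2 = 0
Fixed-point form: x = (x² + 2)/(2x)
x₀ = 1.62

x_1 = g(1.620000) = 1.427284
x_2 = g(1.427284) = 1.414273
x_3 = g(1.414273) = 1.414214
x_4 = g(1.414214) = 1.414214
x_5 = g(1.414214) = 1.414214
x_6 = g(1.414214) = 1.414214
x_7 = g(1.414214) = 1.414214
x_8 = g(1.414214) = 1.414214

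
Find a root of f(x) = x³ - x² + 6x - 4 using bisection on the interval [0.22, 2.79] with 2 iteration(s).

f(x) = x³ - x² + 6x - 4
Initial interval: [0.22, 2.79]

Iteration 1:
  c_1 = (0.220000 + 2.790000)/2 = 1.505000
  f(c_1) = f(1.505000) = 6.173838
  f(a) × f(c) < 0, new interval: [0.220000, 1.505000]
Iteration 2:
  c_2 = (0.220000 + 1.505000)/2 = 0.862500
  f(c_2) = f(0.862500) = 1.072713
  f(a) × f(c) < 0, new interval: [0.220000, 0.862500]

After 2 iteration(s), the approximation is c_2 = 0.862500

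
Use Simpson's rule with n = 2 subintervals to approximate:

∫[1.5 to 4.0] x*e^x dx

f(x) = x*e^x
a = 1.5, b = 4.0, n = 2
h = (b - a)/n = 1.250000

Simpson's rule: (h/3)[f(x₀) + 4f(x₁) + 2f(x₂) + ... + f(xₙ)]

x_0 = 1.5000, f(x_0) = 6.722534, coefficient = 1
x_1 = 2.7500, f(x_1) = 43.017238, coefficient = 4
x_2 = 4.0000, f(x_2) = 218.392600, coefficient = 1

I ≈ (1.250000/3) × 397.184084 = 165.493369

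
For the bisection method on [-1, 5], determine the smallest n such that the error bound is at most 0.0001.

We need (b-a)/2^n ≤ 0.0001
(5 - (-1))/2^n ≤ 0.0001
6/2^n ≤ 0.0001
2^n ≥ 60000
n ≥ log₂(60000) = 15.87
n ≥ 16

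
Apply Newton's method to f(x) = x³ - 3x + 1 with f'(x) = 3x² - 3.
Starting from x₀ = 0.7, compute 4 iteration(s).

f(x) = x³ - 3x + 1
f'(x) = 3x² - 3
x₀ = 0.7

Newton-Raphson formula: x_{n+1} = x_n - f(x_n)/f'(x_n)

Iteration 1:
  f(0.700000) = -0.757000
  f'(0.700000) = -1.530000
  x_1 = 0.700000 - (-0.757000)/(-1.530000) = 0.205229
Iteration 2:
  f(0.205229) = 0.392958
  f'(0.205229) = -2.873643
  x_2 = 0.205229 - 0.392958/(-2.873643) = 0.341974
Iteration 3:
  f(0.341974) = 0.014070
  f'(0.341974) = -2.649161
  x_3 = 0.341974 - 0.014070/(-2.649161) = 0.347285
Iteration 4:
  f(0.347285) = 0.000029
  f'(0.347285) = -2.638179
  x_4 = 0.347285 - 0.000029/(-2.638179) = 0.347296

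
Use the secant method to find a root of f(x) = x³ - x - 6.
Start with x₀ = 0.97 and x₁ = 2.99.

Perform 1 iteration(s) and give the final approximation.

f(x) = x³ - x - 6
x₀ = 0.97, x₁ = 2.99

Secant formula: x_{n+1} = x_n - f(x_n)(x_n - x_{n-1})/(f(x_n) - f(x_{n-1}))

Iteration 1:
  f(0.970000) = -6.057327
  f(2.990000) = 17.740899
  x_2 = 2.990000 - 17.740899×(2.990000 - 0.970000)/(17.740899 - (-6.057327))
       = 1.484148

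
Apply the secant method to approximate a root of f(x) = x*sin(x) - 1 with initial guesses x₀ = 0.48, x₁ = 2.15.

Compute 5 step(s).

f(x) = x*sin(x) - 1
x₀ = 0.48, x₁ = 2.15

Secant formula: x_{n+1} = x_n - f(x_n)(x_n - x_{n-1})/(f(x_n) - f(x_{n-1}))

Iteration 1:
  f(0.480000) = -0.778346
  f(2.150000) = 0.799332
  x_2 = 2.150000 - 0.799332×(2.150000 - 0.480000)/(0.799332 - (-0.778346))
       = 1.303893
Iteration 2:
  f(2.150000) = 0.799332
  f(1.303893) = 0.257725
  x_3 = 1.303893 - 0.257725×(1.303893 - 2.150000)/(0.257725 - 0.799332)
       = 0.901271
Iteration 3:
  f(1.303893) = 0.257725
  f(0.901271) = -0.293298
  x_4 = 0.901271 - (-0.293298)×(0.901271 - 1.303893)/(-0.293298 - 0.257725)
       = 1.115578
Iteration 4:
  f(0.901271) = -0.293298
  f(1.115578) = 0.001974
  x_5 = 1.115578 - 0.001974×(1.115578 - 0.901271)/(0.001974 - (-0.293298))
       = 1.114146
Iteration 5:
  f(1.115578) = 0.001974
  f(1.114146) = -0.000016
  x_6 = 1.114146 - (-0.000016)×(1.114146 - 1.115578)/(-0.000016 - 0.001974)
       = 1.114157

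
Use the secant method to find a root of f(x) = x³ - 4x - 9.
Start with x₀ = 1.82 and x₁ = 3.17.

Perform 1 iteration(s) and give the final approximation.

f(x) = x³ - 4x - 9
x₀ = 1.82, x₁ = 3.17

Secant formula: x_{n+1} = x_n - f(x_n)(x_n - x_{n-1})/(f(x_n) - f(x_{n-1}))

Iteration 1:
  f(1.820000) = -10.251432
  f(3.170000) = 10.175013
  x_2 = 3.170000 - 10.175013×(3.170000 - 1.820000)/(10.175013 - (-10.251432))
       = 2.497525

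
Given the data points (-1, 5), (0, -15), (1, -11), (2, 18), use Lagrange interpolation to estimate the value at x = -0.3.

Lagrange interpolation formula:
P(x) = Σ yᵢ × Lᵢ(x)
where Lᵢ(x) = Π_{j≠i} (x - xⱼ)/(xᵢ - xⱼ)

L_0(-0.3) = (-0.3 - 0)/(-1 - 0) × (-0.3 - 1)/(-1 - 1) × (-0.3 - 2)/(-1 - 2) = 0.149500
L_1(-0.3) = (-0.3 - (-1))/(0 - (-1)) × (-0.3 - 1)/(0 - 1) × (-0.3 - 2)/(0 - 2) = 1.046500
L_2(-0.3) = (-0.3 - (-1))/(1 - (-1)) × (-0.3 - 0)/(1 - 0) × (-0.3 - 2)/(1 - 2) = -0.241500
L_3(-0.3) = (-0.3 - (-1))/(2 - (-1)) × (-0.3 - 0)/(2 - 0) × (-0.3 - 1)/(2 - 1) = 0.045500

P(-0.3) = 5×L_0(-0.3) + (-15)×L_1(-0.3) + (-11)×L_2(-0.3) + 18×L_3(-0.3)
P(-0.3) = -11.474500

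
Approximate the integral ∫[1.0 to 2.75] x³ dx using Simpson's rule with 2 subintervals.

f(x) = x³
a = 1.0, b = 2.75, n = 2
h = (b - a)/n = 0.875000

Simpson's rule: (h/3)[f(x₀) + 4f(x₁) + 2f(x₂) + ... + f(xₙ)]

x_0 = 1.0000, f(x_0) = 1.000000, coefficient = 1
x_1 = 1.8750, f(x_1) = 6.591797, coefficient = 4
x_2 = 2.7500, f(x_2) = 20.796875, coefficient = 1

I ≈ (0.875000/3) × 48.164062 = 14.047852
Exact value: 14.047852
Error: 0.000000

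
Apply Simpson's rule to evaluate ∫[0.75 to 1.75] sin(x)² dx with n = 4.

f(x) = sin(x)²
a = 0.75, b = 1.75, n = 4
h = (b - a)/n = 0.250000

Simpson's rule: (h/3)[f(x₀) + 4f(x₁) + 2f(x₂) + ... + f(xₙ)]

x_0 = 0.7500, f(x_0) = 0.464631, coefficient = 1
x_1 = 1.0000, f(x_1) = 0.708073, coefficient = 4
x_2 = 1.2500, f(x_2) = 0.900572, coefficient = 2
x_3 = 1.5000, f(x_3) = 0.994996, coefficient = 4
x_4 = 1.7500, f(x_4) = 0.968228, coefficient = 1

I ≈ (0.250000/3) × 10.046282 = 0.837190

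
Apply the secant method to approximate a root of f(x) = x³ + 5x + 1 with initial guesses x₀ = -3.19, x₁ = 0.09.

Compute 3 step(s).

f(x) = x³ + 5x + 1
x₀ = -3.19, x₁ = 0.09

Secant formula: x_{n+1} = x_n - f(x_n)(x_n - x_{n-1})/(f(x_n) - f(x_{n-1}))

Iteration 1:
  f(-3.190000) = -47.411759
  f(0.090000) = 1.450729
  x_2 = 0.090000 - 1.450729×(0.090000 - (-3.190000))/(1.450729 - (-47.411759))
       = -0.007383
Iteration 2:
  f(0.090000) = 1.450729
  f(-0.007383) = 0.963083
  x_3 = -0.007383 - 0.963083×(-0.007383 - 0.090000)/(0.963083 - 1.450729)
       = -0.199712
Iteration 3:
  f(-0.007383) = 0.963083
  f(-0.199712) = -0.006525
  x_4 = -0.199712 - (-0.006525)×(-0.199712 - (-0.007383))/(-0.006525 - 0.963083)
       = -0.198418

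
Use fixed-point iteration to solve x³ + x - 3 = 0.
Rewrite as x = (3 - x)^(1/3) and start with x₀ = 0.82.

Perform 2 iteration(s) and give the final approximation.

Equation: x³ + x - 3 = 0
Fixed-point form: x = (3 - x)^(1/3)
x₀ = 0.82

x_1 = g(0.820000) = 1.296638
x_2 = g(1.296638) = 1.194269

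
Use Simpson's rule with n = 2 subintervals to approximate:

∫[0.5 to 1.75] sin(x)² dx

f(x) = sin(x)²
a = 0.5, b = 1.75, n = 2
h = (b - a)/n = 0.625000

Simpson's rule: (h/3)[f(x₀) + 4f(x₁) + 2f(x₂) + ... + f(xₙ)]

x_0 = 0.5000, f(x_0) = 0.229849, coefficient = 1
x_1 = 1.1250, f(x_1) = 0.814087, coefficient = 4
x_2 = 1.7500, f(x_2) = 0.968228, coefficient = 1

I ≈ (0.625000/3) × 4.454424 = 0.928005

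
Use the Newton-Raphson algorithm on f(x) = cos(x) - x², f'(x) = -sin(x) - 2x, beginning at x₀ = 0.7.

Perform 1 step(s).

f(x) = cos(x) - x²
f'(x) = -sin(x) - 2x
x₀ = 0.7

Newton-Raphson formula: x_{n+1} = x_n - f(x_n)/f'(x_n)

Iteration 1:
  f(0.700000) = 0.274842
  f'(0.700000) = -2.044218
  x_1 = 0.700000 - 0.274842/(-2.044218) = 0.834449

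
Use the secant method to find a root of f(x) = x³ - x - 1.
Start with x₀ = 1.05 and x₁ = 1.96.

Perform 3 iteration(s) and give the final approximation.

f(x) = x³ - x - 1
x₀ = 1.05, x₁ = 1.96

Secant formula: x_{n+1} = x_n - f(x_n)(x_n - x_{n-1})/(f(x_n) - f(x_{n-1}))

Iteration 1:
  f(1.050000) = -0.892375
  f(1.960000) = 4.569536
  x_2 = 1.960000 - 4.569536×(1.960000 - 1.050000)/(4.569536 - (-0.892375))
       = 1.198677
Iteration 2:
  f(1.960000) = 4.569536
  f(1.198677) = -0.476386
  x_3 = 1.198677 - (-0.476386)×(1.198677 - 1.960000)/(-0.476386 - 4.569536)
       = 1.270554
Iteration 3:
  f(1.198677) = -0.476386
  f(1.270554) = -0.219491
  x_4 = 1.270554 - (-0.219491)×(1.270554 - 1.198677)/(-0.219491 - (-0.476386))
       = 1.331965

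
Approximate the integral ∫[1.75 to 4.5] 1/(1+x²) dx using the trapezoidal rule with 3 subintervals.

f(x) = 1/(1+x²)
a = 1.75, b = 4.5, n = 3
h = (b - a)/n = 0.916667

Trapezoidal rule: (h/2)[f(x₀) + 2f(x₁) + 2f(x₂) + ... + f(xₙ)]

x_0 = 1.7500, f(x_0) = 0.246154, coefficient = 1
x_1 = 2.6667, f(x_1) = 0.123288, coefficient = 2
x_2 = 3.5833, f(x_2) = 0.072253, coefficient = 2
x_3 = 4.5000, f(x_3) = 0.047059, coefficient = 1

I ≈ (0.916667/2) × 0.684294 = 0.313635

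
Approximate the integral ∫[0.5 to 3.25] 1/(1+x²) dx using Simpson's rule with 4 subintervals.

f(x) = 1/(1+x²)
a = 0.5, b = 3.25, n = 4
h = (b - a)/n = 0.687500

Simpson's rule: (h/3)[f(x₀) + 4f(x₁) + 2f(x₂) + ... + f(xₙ)]

x_0 = 0.5000, f(x_0) = 0.800000, coefficient = 1
x_1 = 1.1875, f(x_1) = 0.414911, coefficient = 4
x_2 = 1.8750, f(x_2) = 0.221453, coefficient = 2
x_3 = 2.5625, f(x_3) = 0.132163, coefficient = 4
x_4 = 3.2500, f(x_4) = 0.086486, coefficient = 1

I ≈ (0.687500/3) × 3.517689 = 0.806137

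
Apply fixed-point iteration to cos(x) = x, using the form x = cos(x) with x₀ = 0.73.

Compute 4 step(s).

Equation: cos(x) = x
Fixed-point form: x = cos(x)
x₀ = 0.73

x_1 = g(0.730000) = 0.745174
x_2 = g(0.745174) = 0.734970
x_3 = g(0.734970) = 0.741851
x_4 = g(0.741851) = 0.737219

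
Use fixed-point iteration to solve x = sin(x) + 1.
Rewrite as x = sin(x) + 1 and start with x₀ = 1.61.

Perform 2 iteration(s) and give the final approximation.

Equation: x = sin(x) + 1
Fixed-point form: x = sin(x) + 1
x₀ = 1.61

x_1 = g(1.610000) = 1.999232
x_2 = g(1.999232) = 1.909617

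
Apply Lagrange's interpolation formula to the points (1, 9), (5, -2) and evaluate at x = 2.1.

Lagrange interpolation formula:
P(x) = Σ yᵢ × Lᵢ(x)
where Lᵢ(x) = Π_{j≠i} (x - xⱼ)/(xᵢ - xⱼ)

L_0(2.1) = (2.1 - 5)/(1 - 5) = 0.725000
L_1(2.1) = (2.1 - 1)/(5 - 1) = 0.275000

P(2.1) = 9×L_0(2.1) + (-2)×L_1(2.1)
P(2.1) = 5.975000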